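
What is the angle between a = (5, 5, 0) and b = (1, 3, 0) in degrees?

a·b = 5·1 + 5·3 + 0·0 = 5 + 15 + 0 = 20
|a| = √(5² + 5² + 0²) = √50 ≈ 7.071
|b| = √(1² + 3² + 0²) = √10 ≈ 3.162
cos θ = (a·b)/(|a||b|) = 20/(7.071·3.162) ≈ 0.8944
θ = arccos(0.8944) ≈ 26.57°

26.57°


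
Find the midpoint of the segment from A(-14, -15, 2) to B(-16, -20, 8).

M = ((x₁+x₂)/2, (y₁+y₂)/2, (z₁+z₂)/2)
  = ((-14 - 16)/2, (-15 - 20)/2, (2 + 8)/2)
  = (-30/2, -35/2, 10/2)
  = (-15, -17.5, 5)

(-15, -17.5, 5)


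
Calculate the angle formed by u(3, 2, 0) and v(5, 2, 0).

u·v = 3·5 + 2·2 + 0·0 = 15 + 4 + 0 = 19
|u| = √(3² + 2² + 0²) = √13 ≈ 3.606
|v| = √(5² + 2² + 0²) = √29 ≈ 5.385
cos θ = (u·v)/(|u||v|) = 19/(3.606·5.385) ≈ 0.9785
θ = arccos(0.9785) ≈ 11.89°

11.89°


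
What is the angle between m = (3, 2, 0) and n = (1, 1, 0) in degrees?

m·n = 3·1 + 2·1 + 0·0 = 3 + 2 + 0 = 5
|m| = √(3² + 2² + 0²) = √13 ≈ 3.606
|n| = √(1² + 1² + 0²) = √2 ≈ 1.414
cos θ = (m·n)/(|m||n|) = 5/(3.606·1.414) ≈ 0.9806
θ = arccos(0.9806) ≈ 11.31°

11.31°


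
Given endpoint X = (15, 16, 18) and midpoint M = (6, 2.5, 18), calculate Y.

Y = 2M - X
  = (2·6 - 15, 2·2.5 - 16, 2·18 - 18)
  = (12 - 15, 5 - 16, 36 - 18)
  = (-3, -11, 18)

(-3, -11, 18)


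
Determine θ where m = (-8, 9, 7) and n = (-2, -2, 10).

m·n = (-8)·(-2) + 9·(-2) + 7·10 = 16 - 18 + 70 = 68
|m| = √((-8)² + 9² + 7²) = √194 ≈ 13.93
|n| = √((-2)² + (-2)² + 10²) = √108 ≈ 10.39
cos θ = (m·n)/(|m||n|) = 68/(13.93·10.39) ≈ 0.4698
θ = arccos(0.4698) ≈ 61.98°

61.98°


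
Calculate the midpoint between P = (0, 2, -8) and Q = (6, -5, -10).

M = ((x₁+x₂)/2, (y₁+y₂)/2, (z₁+z₂)/2)
  = ((0 + 6)/2, (2 - 5)/2, (-8 - 10)/2)
  = (6/2, -3/2, -18/2)
  = (3, -1.5, -9)

(3, -1.5, -9)


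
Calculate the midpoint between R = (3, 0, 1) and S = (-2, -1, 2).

M = ((x₁+x₂)/2, (y₁+y₂)/2, (z₁+z₂)/2)
  = ((3 - 2)/2, (0 - 1)/2, (1 + 2)/2)
  = (1/2, -1/2, 3/2)
  = (0.5, -0.5, 1.5)

(0.5, -0.5, 1.5)


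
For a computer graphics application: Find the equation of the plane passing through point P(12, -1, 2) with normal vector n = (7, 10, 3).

The plane through P with normal n = (a, b, c) satisfies n·(r - P) = 0,
i.e. ax + by + cz = a·x₀ + b·y₀ + c·z₀.
d = 7·12 + 10·(-1) + 3·2
  = 84 - 10 + 6
  = 80
Equation: 7x + 10y + 3z = 80

7x + 10y + 3z = 80


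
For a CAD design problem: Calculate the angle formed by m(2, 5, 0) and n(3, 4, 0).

m·n = 2·3 + 5·4 + 0·0 = 6 + 20 + 0 = 26
|m| = √(2² + 5² + 0²) = √29 ≈ 5.385
|n| = √(3² + 4² + 0²) = √25 ≈ 5
cos θ = (m·n)/(|m||n|) = 26/(5.385·5) ≈ 0.9656
θ = arccos(0.9656) ≈ 15.07°

15.07°


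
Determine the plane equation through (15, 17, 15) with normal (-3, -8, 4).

The plane through P with normal n = (a, b, c) satisfies n·(r - P) = 0,
i.e. ax + by + cz = a·x₀ + b·y₀ + c·z₀.
d = (-3)·15 + (-8)·17 + 4·15
  = -45 - 136 + 60
  = -121
Equation: -3x - 8y + 4z = -121

-3x - 8y + 4z = -121


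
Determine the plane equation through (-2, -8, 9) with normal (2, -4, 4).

The plane through P with normal n = (a, b, c) satisfies n·(r - P) = 0,
i.e. ax + by + cz = a·x₀ + b·y₀ + c·z₀.
d = 2·(-2) + (-4)·(-8) + 4·9
  = -4 + 32 + 36
  = 64
Equation: 2x - 4y + 4z = 64

2x - 4y + 4z = 64


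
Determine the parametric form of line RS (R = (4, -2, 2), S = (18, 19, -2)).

Direction vector d = S - R = (18 - 4, 19 + 2, -2 - 2) = (14, 21, -4)
Parametric form r = R + t·d:
x = 4 + 14t, y = -2 + 21t, z = 2 - 4t

x = 4 + 14t, y = -2 + 21t, z = 2 - 4t


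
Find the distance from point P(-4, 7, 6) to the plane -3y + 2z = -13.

distance = |a·x₀ + b·y₀ + c·z₀ - d| / √(a² + b² + c²)
  = |0·(-4) + (-3)·7 + 2·6 - (-13)| / √(0² + (-3)² + 2²)
  = |0 - 21 + 12 + 13| / √(0 + 9 + 4)
  = |4| / √13
  = 4 / 3.606
  ≈ 1.109

1.109


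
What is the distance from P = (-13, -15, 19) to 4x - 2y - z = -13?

distance = |a·x₀ + b·y₀ + c·z₀ - d| / √(a² + b² + c²)
  = |4·(-13) + (-2)·(-15) + (-1)·19 - (-13)| / √(4² + (-2)² + (-1)²)
  = |-52 + 30 - 19 + 13| / √(16 + 4 + 1)
  = |-28| / √21
  = 28 / 4.583
  ≈ 6.11

6.11


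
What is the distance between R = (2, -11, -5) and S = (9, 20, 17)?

d = √[(x₂-x₁)² + (y₂-y₁)² + (z₂-z₁)²]
  = √[7² + 31² + 22²]
  = √[49 + 961 + 484]
  = √1494
  ≈ 38.65

38.65


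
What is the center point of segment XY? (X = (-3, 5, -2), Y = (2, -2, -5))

M = ((x₁+x₂)/2, (y₁+y₂)/2, (z₁+z₂)/2)
  = ((-3 + 2)/2, (5 - 2)/2, (-2 - 5)/2)
  = (-1/2, 3/2, -7/2)
  = (-0.5, 1.5, -3.5)

(-0.5, 1.5, -3.5)


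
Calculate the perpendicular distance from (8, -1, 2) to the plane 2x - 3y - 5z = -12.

distance = |a·x₀ + b·y₀ + c·z₀ - d| / √(a² + b² + c²)
  = |2·8 + (-3)·(-1) + (-5)·2 - (-12)| / √(2² + (-3)² + (-5)²)
  = |16 + 3 - 10 + 12| / √(4 + 9 + 25)
  = |21| / √38
  = 21 / 6.164
  ≈ 3.407

3.407


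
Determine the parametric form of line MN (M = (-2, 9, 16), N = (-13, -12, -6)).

Direction vector d = N - M = (-13 + 2, -12 - 9, -6 - 16) = (-11, -21, -22)
Parametric form r = M + t·d:
x = -2 - 11t, y = 9 - 21t, z = 16 - 22t

x = -2 - 11t, y = 9 - 21t, z = 16 - 22t


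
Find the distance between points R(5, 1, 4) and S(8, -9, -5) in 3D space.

d = √[(x₂-x₁)² + (y₂-y₁)² + (z₂-z₁)²]
  = √[3² + (-10)² + (-9)²]
  = √[9 + 100 + 81]
  = √190
  ≈ 13.78

13.78


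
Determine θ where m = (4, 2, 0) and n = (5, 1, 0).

m·n = 4·5 + 2·1 + 0·0 = 20 + 2 + 0 = 22
|m| = √(4² + 2² + 0²) = √20 ≈ 4.472
|n| = √(5² + 1² + 0²) = √26 ≈ 5.099
cos θ = (m·n)/(|m||n|) = 22/(4.472·5.099) ≈ 0.9648
θ = arccos(0.9648) ≈ 15.26°

15.26°


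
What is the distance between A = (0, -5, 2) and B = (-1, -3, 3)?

d = √[(x₂-x₁)² + (y₂-y₁)² + (z₂-z₁)²]
  = √[(-1)² + 2² + 1²]
  = √[1 + 4 + 1]
  = √6
  ≈ 2.449

2.449


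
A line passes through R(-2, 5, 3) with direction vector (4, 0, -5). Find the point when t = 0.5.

P(t) = R + t·d
  = (-2 + 4·0.5, 5 + 0·0.5, 3 + (-5)·0.5)
  = (-2 + 2, 5 + 0, 3 - 2.5)
  = (0, 5, 0.5)

(0, 5, 0.5)


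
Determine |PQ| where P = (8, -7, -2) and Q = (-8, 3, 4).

d = √[(x₂-x₁)² + (y₂-y₁)² + (z₂-z₁)²]
  = √[(-16)² + 10² + 6²]
  = √[256 + 100 + 36]
  = √392
  ≈ 19.8

19.8


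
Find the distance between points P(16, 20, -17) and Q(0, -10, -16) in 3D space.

d = √[(x₂-x₁)² + (y₂-y₁)² + (z₂-z₁)²]
  = √[(-16)² + (-30)² + 1²]
  = √[256 + 900 + 1]
  = √1157
  ≈ 34.01

34.01


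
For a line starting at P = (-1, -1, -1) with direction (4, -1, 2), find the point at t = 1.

P(t) = P + t·d
  = (-1 + 4·1, -1 + (-1)·1, -1 + 2·1)
  = (-1 + 4, -1 - 1, -1 + 2)
  = (3, -2, 1)

(3, -2, 1)


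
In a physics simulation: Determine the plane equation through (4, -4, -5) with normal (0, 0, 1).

The plane through P with normal n = (a, b, c) satisfies n·(r - P) = 0,
i.e. ax + by + cz = a·x₀ + b·y₀ + c·z₀.
d = 0·4 + 0·(-4) + 1·(-5)
  = 0 + 0 - 5
  = -5
Equation: z = -5

z = -5


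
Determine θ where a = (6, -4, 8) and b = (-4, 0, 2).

a·b = 6·(-4) + (-4)·0 + 8·2 = -24 + 0 + 16 = -8
|a| = √(6² + (-4)² + 8²) = √116 ≈ 10.77
|b| = √((-4)² + 0² + 2²) = √20 ≈ 4.472
cos θ = (a·b)/(|a||b|) = -8/(10.77·4.472) ≈ -0.1661
θ = arccos(-0.1661) ≈ 99.56°

99.56°


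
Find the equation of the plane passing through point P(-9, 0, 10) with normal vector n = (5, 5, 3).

The plane through P with normal n = (a, b, c) satisfies n·(r - P) = 0,
i.e. ax + by + cz = a·x₀ + b·y₀ + c·z₀.
d = 5·(-9) + 5·0 + 3·10
  = -45 + 0 + 30
  = -15
Equation: 5x + 5y + 3z = -15

5x + 5y + 3z = -15


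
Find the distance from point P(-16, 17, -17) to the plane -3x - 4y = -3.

distance = |a·x₀ + b·y₀ + c·z₀ - d| / √(a² + b² + c²)
  = |(-3)·(-16) + (-4)·17 + 0·(-17) - (-3)| / √((-3)² + (-4)² + 0²)
  = |48 - 68 + 0 + 3| / √(9 + 16 + 0)
  = |-17| / √25
  = 17 / 5
  ≈ 3.4

3.4


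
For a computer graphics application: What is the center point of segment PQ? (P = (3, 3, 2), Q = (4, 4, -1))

M = ((x₁+x₂)/2, (y₁+y₂)/2, (z₁+z₂)/2)
  = ((3 + 4)/2, (3 + 4)/2, (2 - 1)/2)
  = (7/2, 7/2, 1/2)
  = (3.5, 3.5, 0.5)

(3.5, 3.5, 0.5)


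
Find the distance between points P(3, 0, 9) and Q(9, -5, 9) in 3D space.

d = √[(x₂-x₁)² + (y₂-y₁)² + (z₂-z₁)²]
  = √[6² + (-5)² + 0²]
  = √[36 + 25 + 0]
  = √61
  ≈ 7.81

7.81


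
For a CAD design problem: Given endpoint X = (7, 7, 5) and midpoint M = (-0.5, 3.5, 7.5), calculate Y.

Y = 2M - X
  = (2·(-0.5) - 7, 2·3.5 - 7, 2·7.5 - 5)
  = (-1 - 7, 7 - 7, 15 - 5)
  = (-8, 0, 10)

(-8, 0, 10)


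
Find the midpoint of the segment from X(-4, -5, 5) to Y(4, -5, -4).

M = ((x₁+x₂)/2, (y₁+y₂)/2, (z₁+z₂)/2)
  = ((-4 + 4)/2, (-5 - 5)/2, (5 - 4)/2)
  = (0/2, -10/2, 1/2)
  = (0, -5, 0.5)

(0, -5, 0.5)


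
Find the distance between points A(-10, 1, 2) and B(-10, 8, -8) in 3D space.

d = √[(x₂-x₁)² + (y₂-y₁)² + (z₂-z₁)²]
  = √[0² + 7² + (-10)²]
  = √[0 + 49 + 100]
  = √149
  ≈ 12.21

12.21


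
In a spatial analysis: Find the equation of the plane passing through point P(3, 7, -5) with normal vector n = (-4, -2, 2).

The plane through P with normal n = (a, b, c) satisfies n·(r - P) = 0,
i.e. ax + by + cz = a·x₀ + b·y₀ + c·z₀.
d = (-4)·3 + (-2)·7 + 2·(-5)
  = -12 - 14 - 10
  = -36
Equation: -4x - 2y + 2z = -36

-4x - 2y + 2z = -36


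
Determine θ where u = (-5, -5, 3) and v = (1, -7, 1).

u·v = (-5)·1 + (-5)·(-7) + 3·1 = -5 + 35 + 3 = 33
|u| = √((-5)² + (-5)² + 3²) = √59 ≈ 7.681
|v| = √(1² + (-7)² + 1²) = √51 ≈ 7.141
cos θ = (u·v)/(|u||v|) = 33/(7.681·7.141) ≈ 0.6016
θ = arccos(0.6016) ≈ 53.02°

53.02°


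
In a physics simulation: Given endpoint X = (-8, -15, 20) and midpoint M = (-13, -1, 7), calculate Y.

Y = 2M - X
  = (2·(-13) - (-8), 2·(-1) - (-15), 2·7 - 20)
  = (-26 + 8, -2 + 15, 14 - 20)
  = (-18, 13, -6)

(-18, 13, -6)


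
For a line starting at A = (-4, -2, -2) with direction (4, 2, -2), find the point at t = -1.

P(t) = A + t·d
  = (-4 + 4·(-1), -2 + 2·(-1), -2 + (-2)·(-1))
  = (-4 - 4, -2 - 2, -2 + 2)
  = (-8, -4, 0)

(-8, -4, 0)


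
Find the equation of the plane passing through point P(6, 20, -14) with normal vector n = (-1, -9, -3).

The plane through P with normal n = (a, b, c) satisfies n·(r - P) = 0,
i.e. ax + by + cz = a·x₀ + b·y₀ + c·z₀.
d = (-1)·6 + (-9)·20 + (-3)·(-14)
  = -6 - 180 + 42
  = -144
Equation: -x - 9y - 3z = -144

-x - 9y - 3z = -144


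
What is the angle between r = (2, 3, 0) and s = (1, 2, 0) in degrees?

r·s = 2·1 + 3·2 + 0·0 = 2 + 6 + 0 = 8
|r| = √(2² + 3² + 0²) = √13 ≈ 3.606
|s| = √(1² + 2² + 0²) = √5 ≈ 2.236
cos θ = (r·s)/(|r||s|) = 8/(3.606·2.236) ≈ 0.9923
θ = arccos(0.9923) ≈ 7.125°

7.125°


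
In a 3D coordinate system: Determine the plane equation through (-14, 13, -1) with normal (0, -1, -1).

The plane through P with normal n = (a, b, c) satisfies n·(r - P) = 0,
i.e. ax + by + cz = a·x₀ + b·y₀ + c·z₀.
d = 0·(-14) + (-1)·13 + (-1)·(-1)
  = 0 - 13 + 1
  = -12
Equation: -y - z = -12

-y - z = -12


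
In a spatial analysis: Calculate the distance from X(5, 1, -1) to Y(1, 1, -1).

d = √[(x₂-x₁)² + (y₂-y₁)² + (z₂-z₁)²]
  = √[(-4)² + 0² + 0²]
  = √[16 + 0 + 0]
  = √16
  ≈ 4

4


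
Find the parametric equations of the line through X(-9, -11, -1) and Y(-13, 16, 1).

Direction vector d = Y - X = (-13 + 9, 16 + 11, 1 + 1) = (-4, 27, 2)
Parametric form r = X + t·d:
x = -9 - 4t, y = -11 + 27t, z = -1 + 2t

x = -9 - 4t, y = -11 + 27t, z = -1 + 2t


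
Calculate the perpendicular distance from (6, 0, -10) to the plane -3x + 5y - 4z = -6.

distance = |a·x₀ + b·y₀ + c·z₀ - d| / √(a² + b² + c²)
  = |(-3)·6 + 5·0 + (-4)·(-10) - (-6)| / √((-3)² + 5² + (-4)²)
  = |-18 + 0 + 40 + 6| / √(9 + 25 + 16)
  = |28| / √50
  = 28 / 7.071
  ≈ 3.96

3.96


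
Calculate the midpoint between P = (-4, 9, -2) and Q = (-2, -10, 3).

M = ((x₁+x₂)/2, (y₁+y₂)/2, (z₁+z₂)/2)
  = ((-4 - 2)/2, (9 - 10)/2, (-2 + 3)/2)
  = (-6/2, -1/2, 1/2)
  = (-3, -0.5, 0.5)

(-3, -0.5, 0.5)


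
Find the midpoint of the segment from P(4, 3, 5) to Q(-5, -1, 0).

M = ((x₁+x₂)/2, (y₁+y₂)/2, (z₁+z₂)/2)
  = ((4 - 5)/2, (3 - 1)/2, (5 + 0)/2)
  = (-1/2, 2/2, 5/2)
  = (-0.5, 1, 2.5)

(-0.5, 1, 2.5)


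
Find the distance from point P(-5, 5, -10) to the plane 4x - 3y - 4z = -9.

distance = |a·x₀ + b·y₀ + c·z₀ - d| / √(a² + b² + c²)
  = |4·(-5) + (-3)·5 + (-4)·(-10) - (-9)| / √(4² + (-3)² + (-4)²)
  = |-20 - 15 + 40 + 9| / √(16 + 9 + 16)
  = |14| / √41
  = 14 / 6.403
  ≈ 2.186

2.186


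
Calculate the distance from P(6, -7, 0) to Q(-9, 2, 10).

d = √[(x₂-x₁)² + (y₂-y₁)² + (z₂-z₁)²]
  = √[(-15)² + 9² + 10²]
  = √[225 + 81 + 100]
  = √406
  ≈ 20.15

20.15


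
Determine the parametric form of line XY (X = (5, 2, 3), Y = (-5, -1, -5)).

Direction vector d = Y - X = (-5 - 5, -1 - 2, -5 - 3) = (-10, -3, -8)
Parametric form r = X + t·d:
x = 5 - 10t, y = 2 - 3t, z = 3 - 8t

x = 5 - 10t, y = 2 - 3t, z = 3 - 8t


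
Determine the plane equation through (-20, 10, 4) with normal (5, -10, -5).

The plane through P with normal n = (a, b, c) satisfies n·(r - P) = 0,
i.e. ax + by + cz = a·x₀ + b·y₀ + c·z₀.
d = 5·(-20) + (-10)·10 + (-5)·4
  = -100 - 100 - 20
  = -220
Equation: 5x - 10y - 5z = -220

5x - 10y - 5z = -220


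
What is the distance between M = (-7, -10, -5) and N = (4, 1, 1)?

d = √[(x₂-x₁)² + (y₂-y₁)² + (z₂-z₁)²]
  = √[11² + 11² + 6²]
  = √[121 + 121 + 36]
  = √278
  ≈ 16.67

16.67


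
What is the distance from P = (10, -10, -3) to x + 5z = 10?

distance = |a·x₀ + b·y₀ + c·z₀ - d| / √(a² + b² + c²)
  = |1·10 + 0·(-10) + 5·(-3) - 10| / √(1² + 0² + 5²)
  = |10 + 0 - 15 - 10| / √(1 + 0 + 25)
  = |-15| / √26
  = 15 / 5.099
  ≈ 2.942

2.942


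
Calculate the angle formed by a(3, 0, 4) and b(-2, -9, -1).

a·b = 3·(-2) + 0·(-9) + 4·(-1) = -6 + 0 - 4 = -10
|a| = √(3² + 0² + 4²) = √25 ≈ 5
|b| = √((-2)² + (-9)² + (-1)²) = √86 ≈ 9.274
cos θ = (a·b)/(|a||b|) = -10/(5·9.274) ≈ -0.2157
θ = arccos(-0.2157) ≈ 102.5°

102.5°


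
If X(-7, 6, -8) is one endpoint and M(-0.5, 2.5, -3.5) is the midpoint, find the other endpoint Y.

Y = 2M - X
  = (2·(-0.5) - (-7), 2·2.5 - 6, 2·(-3.5) - (-8))
  = (-1 + 7, 5 - 6, -7 + 8)
  = (6, -1, 1)

(6, -1, 1)


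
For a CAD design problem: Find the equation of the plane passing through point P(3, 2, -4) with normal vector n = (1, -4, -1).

The plane through P with normal n = (a, b, c) satisfies n·(r - P) = 0,
i.e. ax + by + cz = a·x₀ + b·y₀ + c·z₀.
d = 1·3 + (-4)·2 + (-1)·(-4)
  = 3 - 8 + 4
  = -1
Equation: x - 4y - z = -1

x - 4y - z = -1


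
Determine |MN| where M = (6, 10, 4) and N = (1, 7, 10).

d = √[(x₂-x₁)² + (y₂-y₁)² + (z₂-z₁)²]
  = √[(-5)² + (-3)² + 6²]
  = √[25 + 9 + 36]
  = √70
  ≈ 8.367

8.367


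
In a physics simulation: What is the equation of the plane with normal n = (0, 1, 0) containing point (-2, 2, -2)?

The plane through P with normal n = (a, b, c) satisfies n·(r - P) = 0,
i.e. ax + by + cz = a·x₀ + b·y₀ + c·z₀.
d = 0·(-2) + 1·2 + 0·(-2)
  = 0 + 2 + 0
  = 2
Equation: y = 2

y = 2


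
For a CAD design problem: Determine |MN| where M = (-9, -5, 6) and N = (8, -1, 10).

d = √[(x₂-x₁)² + (y₂-y₁)² + (z₂-z₁)²]
  = √[17² + 4² + 4²]
  = √[289 + 16 + 16]
  = √321
  ≈ 17.92

17.92


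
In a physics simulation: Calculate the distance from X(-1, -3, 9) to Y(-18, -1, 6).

d = √[(x₂-x₁)² + (y₂-y₁)² + (z₂-z₁)²]
  = √[(-17)² + 2² + (-3)²]
  = √[289 + 4 + 9]
  = √302
  ≈ 17.38

17.38


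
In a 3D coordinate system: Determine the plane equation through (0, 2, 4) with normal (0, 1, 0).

The plane through P with normal n = (a, b, c) satisfies n·(r - P) = 0,
i.e. ax + by + cz = a·x₀ + b·y₀ + c·z₀.
d = 0·0 + 1·2 + 0·4
  = 0 + 2 + 0
  = 2
Equation: y = 2

y = 2


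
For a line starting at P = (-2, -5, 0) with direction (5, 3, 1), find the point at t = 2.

P(t) = P + t·d
  = (-2 + 5·2, -5 + 3·2, 0 + 1·2)
  = (-2 + 10, -5 + 6, 0 + 2)
  = (8, 1, 2)

(8, 1, 2)


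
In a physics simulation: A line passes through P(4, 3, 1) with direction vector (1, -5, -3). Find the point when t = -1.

P(t) = P + t·d
  = (4 + 1·(-1), 3 + (-5)·(-1), 1 + (-3)·(-1))
  = (4 - 1, 3 + 5, 1 + 3)
  = (3, 8, 4)

(3, 8, 4)


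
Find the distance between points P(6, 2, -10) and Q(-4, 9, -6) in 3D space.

d = √[(x₂-x₁)² + (y₂-y₁)² + (z₂-z₁)²]
  = √[(-10)² + 7² + 4²]
  = √[100 + 49 + 16]
  = √165
  ≈ 12.85

12.85


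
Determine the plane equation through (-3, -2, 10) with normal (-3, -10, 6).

The plane through P with normal n = (a, b, c) satisfies n·(r - P) = 0,
i.e. ax + by + cz = a·x₀ + b·y₀ + c·z₀.
d = (-3)·(-3) + (-10)·(-2) + 6·10
  = 9 + 20 + 60
  = 89
Equation: -3x - 10y + 6z = 89

-3x - 10y + 6z = 89


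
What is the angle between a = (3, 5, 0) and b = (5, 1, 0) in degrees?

a·b = 3·5 + 5·1 + 0·0 = 15 + 5 + 0 = 20
|a| = √(3² + 5² + 0²) = √34 ≈ 5.831
|b| = √(5² + 1² + 0²) = √26 ≈ 5.099
cos θ = (a·b)/(|a||b|) = 20/(5.831·5.099) ≈ 0.6727
θ = arccos(0.6727) ≈ 47.73°

47.73°


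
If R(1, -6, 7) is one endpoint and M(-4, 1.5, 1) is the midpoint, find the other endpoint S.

S = 2M - R
  = (2·(-4) - 1, 2·1.5 - (-6), 2·1 - 7)
  = (-8 - 1, 3 + 6, 2 - 7)
  = (-9, 9, -5)

(-9, 9, -5)


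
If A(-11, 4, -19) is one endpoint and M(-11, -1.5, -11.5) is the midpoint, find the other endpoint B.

B = 2M - A
  = (2·(-11) - (-11), 2·(-1.5) - 4, 2·(-11.5) - (-19))
  = (-22 + 11, -3 - 4, -23 + 19)
  = (-11, -7, -4)

(-11, -7, -4)


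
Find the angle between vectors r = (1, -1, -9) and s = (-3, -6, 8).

r·s = 1·(-3) + (-1)·(-6) + (-9)·8 = -3 + 6 - 72 = -69
|r| = √(1² + (-1)² + (-9)²) = √83 ≈ 9.11
|s| = √((-3)² + (-6)² + 8²) = √109 ≈ 10.44
cos θ = (r·s)/(|r||s|) = -69/(9.11·10.44) ≈ -0.7254
θ = arccos(-0.7254) ≈ 136.5°

136.5°


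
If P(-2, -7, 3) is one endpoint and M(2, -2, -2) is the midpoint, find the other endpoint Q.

Q = 2M - P
  = (2·2 - (-2), 2·(-2) - (-7), 2·(-2) - 3)
  = (4 + 2, -4 + 7, -4 - 3)
  = (6, 3, -7)

(6, 3, -7)


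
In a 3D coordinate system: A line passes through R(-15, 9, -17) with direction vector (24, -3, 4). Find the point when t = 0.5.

P(t) = R + t·d
  = (-15 + 24·0.5, 9 + (-3)·0.5, -17 + 4·0.5)
  = (-15 + 12, 9 - 1.5, -17 + 2)
  = (-3, 7.5, -15)

(-3, 7.5, -15)


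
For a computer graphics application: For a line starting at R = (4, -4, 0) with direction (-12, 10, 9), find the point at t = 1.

P(t) = R + t·d
  = (4 + (-12)·1, -4 + 10·1, 0 + 9·1)
  = (4 - 12, -4 + 10, 0 + 9)
  = (-8, 6, 9)

(-8, 6, 9)


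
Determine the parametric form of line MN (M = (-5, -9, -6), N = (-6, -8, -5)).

Direction vector d = N - M = (-6 + 5, -8 + 9, -5 + 6) = (-1, 1, 1)
Parametric form r = M + t·d:
x = -5 - t, y = -9 + t, z = -6 + t

x = -5 - t, y = -9 + t, z = -6 + t


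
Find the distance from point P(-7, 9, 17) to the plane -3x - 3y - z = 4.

distance = |a·x₀ + b·y₀ + c·z₀ - d| / √(a² + b² + c²)
  = |(-3)·(-7) + (-3)·9 + (-1)·17 - 4| / √((-3)² + (-3)² + (-1)²)
  = |21 - 27 - 17 - 4| / √(9 + 9 + 1)
  = |-27| / √19
  = 27 / 4.359
  ≈ 6.194

6.194


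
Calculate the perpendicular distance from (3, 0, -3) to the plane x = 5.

distance = |a·x₀ + b·y₀ + c·z₀ - d| / √(a² + b² + c²)
  = |1·3 + 0·0 + 0·(-3) - 5| / √(1² + 0² + 0²)
  = |3 + 0 + 0 - 5| / √(1 + 0 + 0)
  = |-2| / √1
  = 2 / 1
  ≈ 2

2


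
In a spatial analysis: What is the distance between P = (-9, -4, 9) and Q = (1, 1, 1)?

d = √[(x₂-x₁)² + (y₂-y₁)² + (z₂-z₁)²]
  = √[10² + 5² + (-8)²]
  = √[100 + 25 + 64]
  = √189
  ≈ 13.75

13.75


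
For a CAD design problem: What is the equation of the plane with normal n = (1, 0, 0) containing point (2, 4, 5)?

The plane through P with normal n = (a, b, c) satisfies n·(r - P) = 0,
i.e. ax + by + cz = a·x₀ + b·y₀ + c·z₀.
d = 1·2 + 0·4 + 0·5
  = 2 + 0 + 0
  = 2
Equation: x = 2

x = 2


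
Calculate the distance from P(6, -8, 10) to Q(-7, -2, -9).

d = √[(x₂-x₁)² + (y₂-y₁)² + (z₂-z₁)²]
  = √[(-13)² + 6² + (-19)²]
  = √[169 + 36 + 361]
  = √566
  ≈ 23.79

23.79


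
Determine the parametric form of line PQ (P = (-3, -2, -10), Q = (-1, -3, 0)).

Direction vector d = Q - P = (-1 + 3, -3 + 2, 0 + 10) = (2, -1, 10)
Parametric form r = P + t·d:
x = -3 + 2t, y = -2 - t, z = -10 + 10t

x = -3 + 2t, y = -2 - t, z = -10 + 10t


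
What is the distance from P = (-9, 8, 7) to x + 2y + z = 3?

distance = |a·x₀ + b·y₀ + c·z₀ - d| / √(a² + b² + c²)
  = |1·(-9) + 2·8 + 1·7 - 3| / √(1² + 2² + 1²)
  = |-9 + 16 + 7 - 3| / √(1 + 4 + 1)
  = |11| / √6
  = 11 / 2.449
  ≈ 4.491

4.491


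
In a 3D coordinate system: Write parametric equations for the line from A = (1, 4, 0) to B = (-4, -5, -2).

Direction vector d = B - A = (-4 - 1, -5 - 4, -2 + 0) = (-5, -9, -2)
Parametric form r = A + t·d:
x = 1 - 5t, y = 4 - 9t, z = 0 - 2t

x = 1 - 5t, y = 4 - 9t, z = 0 - 2t


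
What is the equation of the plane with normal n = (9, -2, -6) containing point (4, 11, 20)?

The plane through P with normal n = (a, b, c) satisfies n·(r - P) = 0,
i.e. ax + by + cz = a·x₀ + b·y₀ + c·z₀.
d = 9·4 + (-2)·11 + (-6)·20
  = 36 - 22 - 120
  = -106
Equation: 9x - 2y - 6z = -106

9x - 2y - 6z = -106


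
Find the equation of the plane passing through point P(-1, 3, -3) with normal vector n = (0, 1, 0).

The plane through P with normal n = (a, b, c) satisfies n·(r - P) = 0,
i.e. ax + by + cz = a·x₀ + b·y₀ + c·z₀.
d = 0·(-1) + 1·3 + 0·(-3)
  = 0 + 3 + 0
  = 3
Equation: y = 3

y = 3


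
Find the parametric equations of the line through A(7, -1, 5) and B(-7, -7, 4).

Direction vector d = B - A = (-7 - 7, -7 + 1, 4 - 5) = (-14, -6, -1)
Parametric form r = A + t·d:
x = 7 - 14t, y = -1 - 6t, z = 5 - t

x = 7 - 14t, y = -1 - 6t, z = 5 - t


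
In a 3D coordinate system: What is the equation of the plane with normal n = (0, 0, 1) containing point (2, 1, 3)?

The plane through P with normal n = (a, b, c) satisfies n·(r - P) = 0,
i.e. ax + by + cz = a·x₀ + b·y₀ + c·z₀.
d = 0·2 + 0·1 + 1·3
  = 0 + 0 + 3
  = 3
Equation: z = 3

z = 3


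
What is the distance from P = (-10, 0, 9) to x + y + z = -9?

distance = |a·x₀ + b·y₀ + c·z₀ - d| / √(a² + b² + c²)
  = |1·(-10) + 1·0 + 1·9 - (-9)| / √(1² + 1² + 1²)
  = |-10 + 0 + 9 + 9| / √(1 + 1 + 1)
  = |8| / √3
  = 8 / 1.732
  ≈ 4.619

4.619


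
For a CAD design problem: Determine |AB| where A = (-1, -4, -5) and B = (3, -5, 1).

d = √[(x₂-x₁)² + (y₂-y₁)² + (z₂-z₁)²]
  = √[4² + (-1)² + 6²]
  = √[16 + 1 + 36]
  = √53
  ≈ 7.28

7.28


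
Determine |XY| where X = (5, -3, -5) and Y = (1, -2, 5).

d = √[(x₂-x₁)² + (y₂-y₁)² + (z₂-z₁)²]
  = √[(-4)² + 1² + 10²]
  = √[16 + 1 + 100]
  = √117
  ≈ 10.82

10.82


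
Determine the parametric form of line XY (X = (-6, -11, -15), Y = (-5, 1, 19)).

Direction vector d = Y - X = (-5 + 6, 1 + 11, 19 + 15) = (1, 12, 34)
Parametric form r = X + t·d:
x = -6 + t, y = -11 + 12t, z = -15 + 34t

x = -6 + t, y = -11 + 12t, z = -15 + 34t


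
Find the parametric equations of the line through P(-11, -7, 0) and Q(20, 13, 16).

Direction vector d = Q - P = (20 + 11, 13 + 7, 16 + 0) = (31, 20, 16)
Parametric form r = P + t·d:
x = -11 + 31t, y = -7 + 20t, z = 0 + 16t

x = -11 + 31t, y = -7 + 20t, z = 0 + 16t


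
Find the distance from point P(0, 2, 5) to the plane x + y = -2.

distance = |a·x₀ + b·y₀ + c·z₀ - d| / √(a² + b² + c²)
  = |1·0 + 1·2 + 0·5 - (-2)| / √(1² + 1² + 0²)
  = |0 + 2 + 0 + 2| / √(1 + 1 + 0)
  = |4| / √2
  = 4 / 1.414
  ≈ 2.828

2.828


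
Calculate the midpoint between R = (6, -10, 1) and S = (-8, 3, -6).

M = ((x₁+x₂)/2, (y₁+y₂)/2, (z₁+z₂)/2)
  = ((6 - 8)/2, (-10 + 3)/2, (1 - 6)/2)
  = (-2/2, -7/2, -5/2)
  = (-1, -3.5, -2.5)

(-1, -3.5, -2.5)


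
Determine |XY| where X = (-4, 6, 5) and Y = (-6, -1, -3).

d = √[(x₂-x₁)² + (y₂-y₁)² + (z₂-z₁)²]
  = √[(-2)² + (-7)² + (-8)²]
  = √[4 + 49 + 64]
  = √117
  ≈ 10.82

10.82


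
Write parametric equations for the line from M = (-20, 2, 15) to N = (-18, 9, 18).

Direction vector d = N - M = (-18 + 20, 9 - 2, 18 - 15) = (2, 7, 3)
Parametric form r = M + t·d:
x = -20 + 2t, y = 2 + 7t, z = 15 + 3t

x = -20 + 2t, y = 2 + 7t, z = 15 + 3t


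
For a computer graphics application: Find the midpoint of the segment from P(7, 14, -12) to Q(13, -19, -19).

M = ((x₁+x₂)/2, (y₁+y₂)/2, (z₁+z₂)/2)
  = ((7 + 13)/2, (14 - 19)/2, (-12 - 19)/2)
  = (20/2, -5/2, -31/2)
  = (10, -2.5, -15.5)

(10, -2.5, -15.5)


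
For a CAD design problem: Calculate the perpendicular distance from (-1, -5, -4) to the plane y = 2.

distance = |a·x₀ + b·y₀ + c·z₀ - d| / √(a² + b² + c²)
  = |0·(-1) + 1·(-5) + 0·(-4) - 2| / √(0² + 1² + 0²)
  = |0 - 5 + 0 - 2| / √(0 + 1 + 0)
  = |-7| / √1
  = 7 / 1
  ≈ 7

7


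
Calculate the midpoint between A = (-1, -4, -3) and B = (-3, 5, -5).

M = ((x₁+x₂)/2, (y₁+y₂)/2, (z₁+z₂)/2)
  = ((-1 - 3)/2, (-4 + 5)/2, (-3 - 5)/2)
  = (-4/2, 1/2, -8/2)
  = (-2, 0.5, -4)

(-2, 0.5, -4)


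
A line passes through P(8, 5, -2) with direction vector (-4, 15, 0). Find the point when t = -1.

P(t) = P + t·d
  = (8 + (-4)·(-1), 5 + 15·(-1), -2 + 0·(-1))
  = (8 + 4, 5 - 15, -2 + 0)
  = (12, -10, -2)

(12, -10, -2)


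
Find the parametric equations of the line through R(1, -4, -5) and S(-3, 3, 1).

Direction vector d = S - R = (-3 - 1, 3 + 4, 1 + 5) = (-4, 7, 6)
Parametric form r = R + t·d:
x = 1 - 4t, y = -4 + 7t, z = -5 + 6t

x = 1 - 4t, y = -4 + 7t, z = -5 + 6t


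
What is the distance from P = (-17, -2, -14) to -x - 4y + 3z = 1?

distance = |a·x₀ + b·y₀ + c·z₀ - d| / √(a² + b² + c²)
  = |(-1)·(-17) + (-4)·(-2) + 3·(-14) - 1| / √((-1)² + (-4)² + 3²)
  = |17 + 8 - 42 - 1| / √(1 + 16 + 9)
  = |-18| / √26
  = 18 / 5.099
  ≈ 3.53

3.53


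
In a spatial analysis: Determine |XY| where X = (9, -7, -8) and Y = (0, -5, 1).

d = √[(x₂-x₁)² + (y₂-y₁)² + (z₂-z₁)²]
  = √[(-9)² + 2² + 9²]
  = √[81 + 4 + 81]
  = √166
  ≈ 12.88

12.88


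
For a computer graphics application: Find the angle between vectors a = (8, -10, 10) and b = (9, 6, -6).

a·b = 8·9 + (-10)·6 + 10·(-6) = 72 - 60 - 60 = -48
|a| = √(8² + (-10)² + 10²) = √264 ≈ 16.25
|b| = √(9² + 6² + (-6)²) = √153 ≈ 12.37
cos θ = (a·b)/(|a||b|) = -48/(16.25·12.37) ≈ -0.2388
θ = arccos(-0.2388) ≈ 103.8°

103.8°


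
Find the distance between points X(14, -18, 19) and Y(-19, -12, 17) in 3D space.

d = √[(x₂-x₁)² + (y₂-y₁)² + (z₂-z₁)²]
  = √[(-33)² + 6² + (-2)²]
  = √[1089 + 36 + 4]
  = √1129
  ≈ 33.6

33.6


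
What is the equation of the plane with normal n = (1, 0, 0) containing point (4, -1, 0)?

The plane through P with normal n = (a, b, c) satisfies n·(r - P) = 0,
i.e. ax + by + cz = a·x₀ + b·y₀ + c·z₀.
d = 1·4 + 0·(-1) + 0·0
  = 4 + 0 + 0
  = 4
Equation: x = 4

x = 4


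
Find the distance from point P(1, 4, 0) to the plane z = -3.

distance = |a·x₀ + b·y₀ + c·z₀ - d| / √(a² + b² + c²)
  = |0·1 + 0·4 + 1·0 - (-3)| / √(0² + 0² + 1²)
  = |0 + 0 + 0 + 3| / √(0 + 0 + 1)
  = |3| / √1
  = 3 / 1
  ≈ 3

3


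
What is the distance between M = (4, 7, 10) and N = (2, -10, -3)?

d = √[(x₂-x₁)² + (y₂-y₁)² + (z₂-z₁)²]
  = √[(-2)² + (-17)² + (-13)²]
  = √[4 + 289 + 169]
  = √462
  ≈ 21.49

21.49


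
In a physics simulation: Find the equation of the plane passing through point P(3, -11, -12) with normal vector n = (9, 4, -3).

The plane through P with normal n = (a, b, c) satisfies n·(r - P) = 0,
i.e. ax + by + cz = a·x₀ + b·y₀ + c·z₀.
d = 9·3 + 4·(-11) + (-3)·(-12)
  = 27 - 44 + 36
  = 19
Equation: 9x + 4y - 3z = 19

9x + 4y - 3z = 19


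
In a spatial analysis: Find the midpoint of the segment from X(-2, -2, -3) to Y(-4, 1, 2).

M = ((x₁+x₂)/2, (y₁+y₂)/2, (z₁+z₂)/2)
  = ((-2 - 4)/2, (-2 + 1)/2, (-3 + 2)/2)
  = (-6/2, -1/2, -1/2)
  = (-3, -0.5, -0.5)

(-3, -0.5, -0.5)


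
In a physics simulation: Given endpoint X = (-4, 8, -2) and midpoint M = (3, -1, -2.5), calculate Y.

Y = 2M - X
  = (2·3 - (-4), 2·(-1) - 8, 2·(-2.5) - (-2))
  = (6 + 4, -2 - 8, -5 + 2)
  = (10, -10, -3)

(10, -10, -3)


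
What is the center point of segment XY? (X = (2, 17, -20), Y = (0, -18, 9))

M = ((x₁+x₂)/2, (y₁+y₂)/2, (z₁+z₂)/2)
  = ((2 + 0)/2, (17 - 18)/2, (-20 + 9)/2)
  = (2/2, -1/2, -11/2)
  = (1, -0.5, -5.5)

(1, -0.5, -5.5)


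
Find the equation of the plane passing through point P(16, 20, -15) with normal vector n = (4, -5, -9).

The plane through P with normal n = (a, b, c) satisfies n·(r - P) = 0,
i.e. ax + by + cz = a·x₀ + b·y₀ + c·z₀.
d = 4·16 + (-5)·20 + (-9)·(-15)
  = 64 - 100 + 135
  = 99
Equation: 4x - 5y - 9z = 99

4x - 5y - 9z = 99


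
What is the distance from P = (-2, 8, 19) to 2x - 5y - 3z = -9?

distance = |a·x₀ + b·y₀ + c·z₀ - d| / √(a² + b² + c²)
  = |2·(-2) + (-5)·8 + (-3)·19 - (-9)| / √(2² + (-5)² + (-3)²)
  = |-4 - 40 - 57 + 9| / √(4 + 25 + 9)
  = |-92| / √38
  = 92 / 6.164
  ≈ 14.92

14.92


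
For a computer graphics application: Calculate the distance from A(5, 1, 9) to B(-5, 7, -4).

d = √[(x₂-x₁)² + (y₂-y₁)² + (z₂-z₁)²]
  = √[(-10)² + 6² + (-13)²]
  = √[100 + 36 + 169]
  = √305
  ≈ 17.46

17.46


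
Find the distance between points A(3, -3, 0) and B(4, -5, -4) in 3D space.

d = √[(x₂-x₁)² + (y₂-y₁)² + (z₂-z₁)²]
  = √[1² + (-2)² + (-4)²]
  = √[1 + 4 + 16]
  = √21
  ≈ 4.583

4.583


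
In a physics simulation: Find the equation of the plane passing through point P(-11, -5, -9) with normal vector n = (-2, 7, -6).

The plane through P with normal n = (a, b, c) satisfies n·(r - P) = 0,
i.e. ax + by + cz = a·x₀ + b·y₀ + c·z₀.
d = (-2)·(-11) + 7·(-5) + (-6)·(-9)
  = 22 - 35 + 54
  = 41
Equation: -2x + 7y - 6z = 41

-2x + 7y - 6z = 41


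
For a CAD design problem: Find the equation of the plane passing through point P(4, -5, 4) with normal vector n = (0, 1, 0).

The plane through P with normal n = (a, b, c) satisfies n·(r - P) = 0,
i.e. ax + by + cz = a·x₀ + b·y₀ + c·z₀.
d = 0·4 + 1·(-5) + 0·4
  = 0 - 5 + 0
  = -5
Equation: y = -5

y = -5


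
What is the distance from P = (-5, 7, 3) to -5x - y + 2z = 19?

distance = |a·x₀ + b·y₀ + c·z₀ - d| / √(a² + b² + c²)
  = |(-5)·(-5) + (-1)·7 + 2·3 - 19| / √((-5)² + (-1)² + 2²)
  = |25 - 7 + 6 - 19| / √(25 + 1 + 4)
  = |5| / √30
  = 5 / 5.477
  ≈ 0.9129

0.9129


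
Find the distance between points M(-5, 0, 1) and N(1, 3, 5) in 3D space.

d = √[(x₂-x₁)² + (y₂-y₁)² + (z₂-z₁)²]
  = √[6² + 3² + 4²]
  = √[36 + 9 + 16]
  = √61
  ≈ 7.81

7.81


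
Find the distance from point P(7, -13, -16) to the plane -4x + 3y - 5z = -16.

distance = |a·x₀ + b·y₀ + c·z₀ - d| / √(a² + b² + c²)
  = |(-4)·7 + 3·(-13) + (-5)·(-16) - (-16)| / √((-4)² + 3² + (-5)²)
  = |-28 - 39 + 80 + 16| / √(16 + 9 + 25)
  = |29| / √50
  = 29 / 7.071
  ≈ 4.101

4.101


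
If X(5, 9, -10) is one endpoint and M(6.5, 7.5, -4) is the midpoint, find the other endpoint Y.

Y = 2M - X
  = (2·6.5 - 5, 2·7.5 - 9, 2·(-4) - (-10))
  = (13 - 5, 15 - 9, -8 + 10)
  = (8, 6, 2)

(8, 6, 2)


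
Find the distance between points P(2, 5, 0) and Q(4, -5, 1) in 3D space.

d = √[(x₂-x₁)² + (y₂-y₁)² + (z₂-z₁)²]
  = √[2² + (-10)² + 1²]
  = √[4 + 100 + 1]
  = √105
  ≈ 10.25

10.25


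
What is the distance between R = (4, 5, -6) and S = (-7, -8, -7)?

d = √[(x₂-x₁)² + (y₂-y₁)² + (z₂-z₁)²]
  = √[(-11)² + (-13)² + (-1)²]
  = √[121 + 169 + 1]
  = √291
  ≈ 17.06

17.06


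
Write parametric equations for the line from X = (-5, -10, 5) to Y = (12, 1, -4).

Direction vector d = Y - X = (12 + 5, 1 + 10, -4 - 5) = (17, 11, -9)
Parametric form r = X + t·d:
x = -5 + 17t, y = -10 + 11t, z = 5 - 9t

x = -5 + 17t, y = -10 + 11t, z = 5 - 9t


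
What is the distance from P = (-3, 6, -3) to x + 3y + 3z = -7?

distance = |a·x₀ + b·y₀ + c·z₀ - d| / √(a² + b² + c²)
  = |1·(-3) + 3·6 + 3·(-3) - (-7)| / √(1² + 3² + 3²)
  = |-3 + 18 - 9 + 7| / √(1 + 9 + 9)
  = |13| / √19
  = 13 / 4.359
  ≈ 2.982

2.982


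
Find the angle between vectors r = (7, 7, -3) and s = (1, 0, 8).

r·s = 7·1 + 7·0 + (-3)·8 = 7 + 0 - 24 = -17
|r| = √(7² + 7² + (-3)²) = √107 ≈ 10.34
|s| = √(1² + 0² + 8²) = √65 ≈ 8.062
cos θ = (r·s)/(|r||s|) = -17/(10.34·8.062) ≈ -0.2038
θ = arccos(-0.2038) ≈ 101.8°

101.8°


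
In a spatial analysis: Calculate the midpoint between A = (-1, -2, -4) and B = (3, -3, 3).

M = ((x₁+x₂)/2, (y₁+y₂)/2, (z₁+z₂)/2)
  = ((-1 + 3)/2, (-2 - 3)/2, (-4 + 3)/2)
  = (2/2, -5/2, -1/2)
  = (1, -2.5, -0.5)

(1, -2.5, -0.5)


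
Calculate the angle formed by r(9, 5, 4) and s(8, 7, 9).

r·s = 9·8 + 5·7 + 4·9 = 72 + 35 + 36 = 143
|r| = √(9² + 5² + 4²) = √122 ≈ 11.05
|s| = √(8² + 7² + 9²) = √194 ≈ 13.93
cos θ = (r·s)/(|r||s|) = 143/(11.05·13.93) ≈ 0.9295
θ = arccos(0.9295) ≈ 21.64°

21.64°


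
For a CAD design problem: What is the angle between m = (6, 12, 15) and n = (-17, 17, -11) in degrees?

m·n = 6·(-17) + 12·17 + 15·(-11) = -102 + 204 - 165 = -63
|m| = √(6² + 12² + 15²) = √405 ≈ 20.12
|n| = √((-17)² + 17² + (-11)²) = √699 ≈ 26.44
cos θ = (m·n)/(|m||n|) = -63/(20.12·26.44) ≈ -0.1184
θ = arccos(-0.1184) ≈ 96.8°

96.8°


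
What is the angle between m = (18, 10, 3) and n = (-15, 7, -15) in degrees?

m·n = 18·(-15) + 10·7 + 3·(-15) = -270 + 70 - 45 = -245
|m| = √(18² + 10² + 3²) = √433 ≈ 20.81
|n| = √((-15)² + 7² + (-15)²) = √499 ≈ 22.34
cos θ = (m·n)/(|m||n|) = -245/(20.81·22.34) ≈ -0.5271
θ = arccos(-0.5271) ≈ 121.8°

121.8°


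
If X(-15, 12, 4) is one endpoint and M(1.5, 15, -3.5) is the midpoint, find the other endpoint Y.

Y = 2M - X
  = (2·1.5 - (-15), 2·15 - 12, 2·(-3.5) - 4)
  = (3 + 15, 30 - 12, -7 - 4)
  = (18, 18, -11)

(18, 18, -11)


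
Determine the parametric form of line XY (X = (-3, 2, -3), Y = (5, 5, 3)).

Direction vector d = Y - X = (5 + 3, 5 - 2, 3 + 3) = (8, 3, 6)
Parametric form r = X + t·d:
x = -3 + 8t, y = 2 + 3t, z = -3 + 6t

x = -3 + 8t, y = 2 + 3t, z = -3 + 6t


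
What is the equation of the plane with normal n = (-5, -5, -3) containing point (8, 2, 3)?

The plane through P with normal n = (a, b, c) satisfies n·(r - P) = 0,
i.e. ax + by + cz = a·x₀ + b·y₀ + c·z₀.
d = (-5)·8 + (-5)·2 + (-3)·3
  = -40 - 10 - 9
  = -59
Equation: -5x - 5y - 3z = -59

-5x - 5y - 3z = -59


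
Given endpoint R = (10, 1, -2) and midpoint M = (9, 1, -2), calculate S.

S = 2M - R
  = (2·9 - 10, 2·1 - 1, 2·(-2) - (-2))
  = (18 - 10, 2 - 1, -4 + 2)
  = (8, 1, -2)

(8, 1, -2)


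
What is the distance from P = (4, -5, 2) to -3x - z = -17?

distance = |a·x₀ + b·y₀ + c·z₀ - d| / √(a² + b² + c²)
  = |(-3)·4 + 0·(-5) + (-1)·2 - (-17)| / √((-3)² + 0² + (-1)²)
  = |-12 + 0 - 2 + 17| / √(9 + 0 + 1)
  = |3| / √10
  = 3 / 3.162
  ≈ 0.9487

0.9487


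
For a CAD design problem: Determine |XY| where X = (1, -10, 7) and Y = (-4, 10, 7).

d = √[(x₂-x₁)² + (y₂-y₁)² + (z₂-z₁)²]
  = √[(-5)² + 20² + 0²]
  = √[25 + 400 + 0]
  = √425
  ≈ 20.62

20.62


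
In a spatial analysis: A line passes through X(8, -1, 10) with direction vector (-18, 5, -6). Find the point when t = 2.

P(t) = X + t·d
  = (8 + (-18)·2, -1 + 5·2, 10 + (-6)·2)
  = (8 - 36, -1 + 10, 10 - 12)
  = (-28, 9, -2)

(-28, 9, -2)


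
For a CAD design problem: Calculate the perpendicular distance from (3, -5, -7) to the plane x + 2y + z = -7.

distance = |a·x₀ + b·y₀ + c·z₀ - d| / √(a² + b² + c²)
  = |1·3 + 2·(-5) + 1·(-7) - (-7)| / √(1² + 2² + 1²)
  = |3 - 10 - 7 + 7| / √(1 + 4 + 1)
  = |-7| / √6
  = 7 / 2.449
  ≈ 2.858

2.858


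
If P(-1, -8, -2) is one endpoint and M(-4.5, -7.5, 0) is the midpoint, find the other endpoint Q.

Q = 2M - P
  = (2·(-4.5) - (-1), 2·(-7.5) - (-8), 2·0 - (-2))
  = (-9 + 1, -15 + 8, 0 + 2)
  = (-8, -7, 2)

(-8, -7, 2)


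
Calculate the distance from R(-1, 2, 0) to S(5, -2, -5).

d = √[(x₂-x₁)² + (y₂-y₁)² + (z₂-z₁)²]
  = √[6² + (-4)² + (-5)²]
  = √[36 + 16 + 25]
  = √77
  ≈ 8.775

8.775


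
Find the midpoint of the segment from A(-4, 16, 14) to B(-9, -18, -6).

M = ((x₁+x₂)/2, (y₁+y₂)/2, (z₁+z₂)/2)
  = ((-4 - 9)/2, (16 - 18)/2, (14 - 6)/2)
  = (-13/2, -2/2, 8/2)
  = (-6.5, -1, 4)

(-6.5, -1, 4)


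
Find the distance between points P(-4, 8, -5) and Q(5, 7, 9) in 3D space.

d = √[(x₂-x₁)² + (y₂-y₁)² + (z₂-z₁)²]
  = √[9² + (-1)² + 14²]
  = √[81 + 1 + 196]
  = √278
  ≈ 16.67

16.67


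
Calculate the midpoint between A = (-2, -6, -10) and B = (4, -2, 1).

M = ((x₁+x₂)/2, (y₁+y₂)/2, (z₁+z₂)/2)
  = ((-2 + 4)/2, (-6 - 2)/2, (-10 + 1)/2)
  = (2/2, -8/2, -9/2)
  = (1, -4, -4.5)

(1, -4, -4.5)


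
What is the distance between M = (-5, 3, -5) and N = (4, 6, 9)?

d = √[(x₂-x₁)² + (y₂-y₁)² + (z₂-z₁)²]
  = √[9² + 3² + 14²]
  = √[81 + 9 + 196]
  = √286
  ≈ 16.91

16.91


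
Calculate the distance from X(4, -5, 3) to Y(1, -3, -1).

d = √[(x₂-x₁)² + (y₂-y₁)² + (z₂-z₁)²]
  = √[(-3)² + 2² + (-4)²]
  = √[9 + 4 + 16]
  = √29
  ≈ 5.385

5.385


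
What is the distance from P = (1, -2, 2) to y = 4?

distance = |a·x₀ + b·y₀ + c·z₀ - d| / √(a² + b² + c²)
  = |0·1 + 1·(-2) + 0·2 - 4| / √(0² + 1² + 0²)
  = |0 - 2 + 0 - 4| / √(0 + 1 + 0)
  = |-6| / √1
  = 6 / 1
  ≈ 6

6


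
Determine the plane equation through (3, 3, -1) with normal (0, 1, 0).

The plane through P with normal n = (a, b, c) satisfies n·(r - P) = 0,
i.e. ax + by + cz = a·x₀ + b·y₀ + c·z₀.
d = 0·3 + 1·3 + 0·(-1)
  = 0 + 3 + 0
  = 3
Equation: y = 3

y = 3


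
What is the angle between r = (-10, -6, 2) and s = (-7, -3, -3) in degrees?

r·s = (-10)·(-7) + (-6)·(-3) + 2·(-3) = 70 + 18 - 6 = 82
|r| = √((-10)² + (-6)² + 2²) = √140 ≈ 11.83
|s| = √((-7)² + (-3)² + (-3)²) = √67 ≈ 8.185
cos θ = (r·s)/(|r||s|) = 82/(11.83·8.185) ≈ 0.8467
θ = arccos(0.8467) ≈ 32.15°

32.15°


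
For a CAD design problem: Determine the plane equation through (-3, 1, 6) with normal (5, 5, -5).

The plane through P with normal n = (a, b, c) satisfies n·(r - P) = 0,
i.e. ax + by + cz = a·x₀ + b·y₀ + c·z₀.
d = 5·(-3) + 5·1 + (-5)·6
  = -15 + 5 - 30
  = -40
Equation: 5x + 5y - 5z = -40

5x + 5y - 5z = -40
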